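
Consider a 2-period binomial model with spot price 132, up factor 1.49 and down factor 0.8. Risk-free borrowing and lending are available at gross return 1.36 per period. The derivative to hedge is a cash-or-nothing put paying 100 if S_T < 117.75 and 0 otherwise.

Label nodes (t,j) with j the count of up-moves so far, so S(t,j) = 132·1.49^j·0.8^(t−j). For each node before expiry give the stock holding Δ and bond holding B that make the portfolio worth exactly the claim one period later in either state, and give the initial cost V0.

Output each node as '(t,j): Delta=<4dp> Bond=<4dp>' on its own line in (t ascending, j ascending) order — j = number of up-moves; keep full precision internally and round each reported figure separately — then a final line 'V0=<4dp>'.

(0,0): Delta=-0.1521 Bond=21.9965
(1,0): Delta=-1.3724 Bond=158.7809
(1,1): Delta=0.0000 Bond=0.0000
V0=1.9192

No-arbitrage ⇒ martingale measure with p* = (R−d)/(u−d) = 0.8116.
Terminal payoffs: V(2,0)=100.0000, V(2,1)=0.0000, V(2,2)=0.0000
  t=1,j=0: stock 105.6000 → up 157.3440 (V=0.0000), down 84.4800 (V=100.0000). Price 13.8534; hedge Δ=-1.3724, bond B=158.7809.
  t=1,j=1: stock 196.6800 → up 293.0532 (V=0.0000), down 157.3440 (V=0.0000). Price 0.0000; hedge Δ=0.0000, bond B=0.0000.
  t=0,j=0: stock 132.0000 → up 196.6800 (V=0.0000), down 105.6000 (V=13.8534). Price 1.9192; hedge Δ=-0.1521, bond B=21.9965.
The time-0 hedge costs 1.9192, which is the no-arbitrage price.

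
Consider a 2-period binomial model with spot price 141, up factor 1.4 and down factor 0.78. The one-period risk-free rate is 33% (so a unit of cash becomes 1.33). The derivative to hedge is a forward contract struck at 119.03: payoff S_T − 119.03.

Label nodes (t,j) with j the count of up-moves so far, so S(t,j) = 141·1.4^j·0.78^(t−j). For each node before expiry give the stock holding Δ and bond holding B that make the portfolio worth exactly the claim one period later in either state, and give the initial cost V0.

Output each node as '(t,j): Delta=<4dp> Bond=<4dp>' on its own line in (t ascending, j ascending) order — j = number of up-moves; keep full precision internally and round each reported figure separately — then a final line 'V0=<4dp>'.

(0,0): Delta=1.0000 Bond=-67.2904
(1,0): Delta=1.0000 Bond=-89.4962
(1,1): Delta=1.0000 Bond=-89.4962
V0=73.7096

Under the risk-neutral measure, an up-move has probability p* = (R−d)/(u−d) = 0.8871 and values discount at R = 1.33.
Payoff layer (t=2): V(2,0)=-33.2456, V(2,1)=34.9420, V(2,2)=157.3300
(1,0): S=109.9800. Δ = (V_up−V_dn)/(S_up−S_dn) = (34.9420−-33.2456)/(153.9720−85.7844) = 1.0000. V = [p*·34.9420 + (1−p*)·-33.2456]/1.33 = 20.4838. B = V − Δ·S = -89.4962.
(1,1): S=197.4000. Δ = (V_up−V_dn)/(S_up−S_dn) = (157.3300−34.9420)/(276.3600−153.9720) = 1.0000. V = [p*·157.3300 + (1−p*)·34.9420]/1.33 = 107.9038. B = V − Δ·S = -89.4962.
(0,0): S=141.0000. Δ = (V_up−V_dn)/(S_up−S_dn) = (107.9038−20.4838)/(197.4000−109.9800) = 1.0000. V = [p*·107.9038 + (1−p*)·20.4838]/1.33 = 73.7096. B = V − Δ·S = -67.2904.
Root portfolio cost Δ·141+B reproduces V0=73.7096.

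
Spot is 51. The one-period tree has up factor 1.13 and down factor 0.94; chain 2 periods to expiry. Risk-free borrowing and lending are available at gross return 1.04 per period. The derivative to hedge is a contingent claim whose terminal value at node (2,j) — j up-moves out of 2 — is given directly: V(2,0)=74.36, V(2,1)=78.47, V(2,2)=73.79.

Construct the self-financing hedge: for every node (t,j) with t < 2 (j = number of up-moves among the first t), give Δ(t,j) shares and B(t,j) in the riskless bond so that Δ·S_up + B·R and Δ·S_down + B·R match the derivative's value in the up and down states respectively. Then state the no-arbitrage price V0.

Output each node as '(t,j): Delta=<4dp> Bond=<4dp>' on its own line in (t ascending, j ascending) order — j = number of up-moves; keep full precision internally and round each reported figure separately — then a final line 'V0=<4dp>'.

(0,0): Delta=-0.0512 Bond=73.1117
(1,0): Delta=0.4512 Bond=51.9484
(1,1): Delta=-0.4274 Bond=97.7151
V0=70.4987

The replicating-portfolio and risk-neutral prices coincide; use p* = (1.04−0.94)/(1.13−0.94) = 0.5263 for the latter.
Terminal values V(2,·): V(2,0)=74.3600, V(2,1)=78.4700, V(2,2)=73.7900
(1,0): S=47.9400. Δ = (V_up−V_dn)/(S_up−S_dn) = (78.4700−74.3600)/(54.1722−45.0636) = 0.4512. V = [p*·78.4700 + (1−p*)·74.3600]/1.04 = 73.5800. B = V − Δ·S = 51.9484.
(1,1): S=57.6300. Δ = (V_up−V_dn)/(S_up−S_dn) = (73.7900−78.4700)/(65.1219−54.1722) = -0.4274. V = [p*·73.7900 + (1−p*)·78.4700]/1.04 = 73.0835. B = V − Δ·S = 97.7151.
(0,0): S=51.0000. Δ = (V_up−V_dn)/(S_up−S_dn) = (73.0835−73.5800)/(57.6300−47.9400) = -0.0512. V = [p*·73.0835 + (1−p*)·73.5800]/1.04 = 70.4987. B = V − Δ·S = 73.1117.
Check: Δ(0,0)·S0 + B(0,0) = 70.4987 = V0.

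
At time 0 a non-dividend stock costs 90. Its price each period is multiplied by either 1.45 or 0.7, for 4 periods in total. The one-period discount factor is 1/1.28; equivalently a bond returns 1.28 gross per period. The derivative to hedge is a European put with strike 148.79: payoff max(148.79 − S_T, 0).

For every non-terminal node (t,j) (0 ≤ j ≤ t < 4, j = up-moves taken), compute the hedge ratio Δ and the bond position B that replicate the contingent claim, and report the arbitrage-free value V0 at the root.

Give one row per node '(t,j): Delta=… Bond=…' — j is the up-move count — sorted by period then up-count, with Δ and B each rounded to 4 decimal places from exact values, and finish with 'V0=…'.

(0,0): Delta=-0.2034 Bond=23.6748
(1,0): Delta=-0.6657 Bond=59.4310
(1,1): Delta=-0.1379 Bond=21.7665
(2,0): Delta=-1.0000 Bond=90.8142
(2,1): Delta=-0.6184 Bond=71.7506
(2,2): Delta=-0.0700 Bond=14.9970
(3,0): Delta=-1.0000 Bond=116.2422
(3,1): Delta=-1.0000 Bond=116.2422
(3,2): Delta=-0.5644 Bond=84.6887
(3,3): Delta=0.0000 Bond=0.0000
V0=5.3719

Risk-neutral probability p* = (R−d)/(u−d) = (1.28−0.7)/(1.45−0.7) = 0.7733.
Terminal payoffs: V(4,0)=127.1810, V(4,1)=104.0285, V(4,2)=56.0698, V(4,3)=0.0000, V(4,4)=0.0000
Node (3,0) S=30.8700: V=(p*·104.0285+(1−p*)·127.1810)/1.28=85.3722; Δ=(104.0285−127.1810)/(44.7615−21.6090)=-1.0000; B=V−Δ·S=116.2422
Node (3,1) S=63.9450: V=(p*·56.0698+(1−p*)·104.0285)/1.28=52.2972; Δ=(56.0698−104.0285)/(92.7202−44.7615)=-1.0000; B=V−Δ·S=116.2422
Node (3,2) S=132.4575: V=(p*·0.0000+(1−p*)·56.0698)/1.28=9.9290; Δ=(0.0000−56.0698)/(192.0634−92.7202)=-0.5644; B=V−Δ·S=84.6887
Node (3,3) S=274.3762: V=(p*·0.0000+(1−p*)·0.0000)/1.28=0.0000; Δ=(0.0000−0.0000)/(397.8456−192.0634)=0.0000; B=V−Δ·S=0.0000
Node (2,0) S=44.1000: V=(p*·52.2972+(1−p*)·85.3722)/1.28=46.7142; Δ=(52.2972−85.3722)/(63.9450−30.8700)=-1.0000; B=V−Δ·S=90.8142
Node (2,1) S=91.3500: V=(p*·9.9290+(1−p*)·52.2972)/1.28=15.2597; Δ=(9.9290−52.2972)/(132.4575−63.9450)=-0.6184; B=V−Δ·S=71.7506
Node (2,2) S=189.2250: V=(p*·0.0000+(1−p*)·9.9290)/1.28=1.7583; Δ=(0.0000−9.9290)/(274.3762−132.4575)=-0.0700; B=V−Δ·S=14.9970
Node (1,0) S=63.0000: V=(p*·15.2597+(1−p*)·46.7142)/1.28=17.4917; Δ=(15.2597−46.7142)/(91.3500−44.1000)=-0.6657; B=V−Δ·S=59.4310
Node (1,1) S=130.5000: V=(p*·1.7583+(1−p*)·15.2597)/1.28=3.7645; Δ=(1.7583−15.2597)/(189.2250−91.3500)=-0.1379; B=V−Δ·S=21.7665
Node (0,0) S=90.0000: V=(p*·3.7645+(1−p*)·17.4917)/1.28=5.3719; Δ=(3.7645−17.4917)/(130.5000−63.0000)=-0.2034; B=V−Δ·S=23.6748
Root portfolio cost Δ·90+B reproduces V0=5.3719.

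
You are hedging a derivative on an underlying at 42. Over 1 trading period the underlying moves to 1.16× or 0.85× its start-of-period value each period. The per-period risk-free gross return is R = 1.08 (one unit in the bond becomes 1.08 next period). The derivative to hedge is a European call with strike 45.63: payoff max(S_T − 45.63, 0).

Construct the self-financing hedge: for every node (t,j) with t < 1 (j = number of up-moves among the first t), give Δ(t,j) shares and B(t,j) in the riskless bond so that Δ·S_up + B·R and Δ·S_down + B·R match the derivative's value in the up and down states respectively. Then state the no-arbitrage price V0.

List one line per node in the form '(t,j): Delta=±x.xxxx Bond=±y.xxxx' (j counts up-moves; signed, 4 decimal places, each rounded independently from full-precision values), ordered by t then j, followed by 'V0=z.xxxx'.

Since d<R<u, set p* = (R−d)/(u−d) = 0.7419; price each node as the discounted p*-expectation of its children.
Terminal payoffs: V(1,0)=0.0000, V(1,1)=3.0900
Node (0,0) S=42.0000: V=(p*·3.0900+(1−p*)·0.0000)/1.08=2.1228; Δ=(3.0900−0.0000)/(48.7200−35.7000)=0.2373; B=V−Δ·S=-7.8450
Self-financing check: at every node Δ·S+B equals the discounted successor values.

(0,0): Delta=0.2373 Bond=-7.8450
V0=2.1228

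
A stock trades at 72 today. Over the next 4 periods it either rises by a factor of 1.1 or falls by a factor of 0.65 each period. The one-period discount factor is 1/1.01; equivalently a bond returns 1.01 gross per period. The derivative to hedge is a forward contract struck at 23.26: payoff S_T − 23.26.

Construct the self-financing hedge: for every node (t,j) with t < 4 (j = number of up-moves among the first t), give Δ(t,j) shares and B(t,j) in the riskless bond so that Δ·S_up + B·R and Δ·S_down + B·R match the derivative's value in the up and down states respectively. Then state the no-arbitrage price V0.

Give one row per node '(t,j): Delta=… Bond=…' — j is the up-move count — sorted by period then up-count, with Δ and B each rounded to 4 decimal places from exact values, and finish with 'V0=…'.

(0,0): Delta=1.0000 Bond=-22.3524
(1,0): Delta=1.0000 Bond=-22.5759
(1,1): Delta=1.0000 Bond=-22.5759
(2,0): Delta=1.0000 Bond=-22.8017
(2,1): Delta=1.0000 Bond=-22.8017
(2,2): Delta=1.0000 Bond=-22.8017
(3,0): Delta=1.0000 Bond=-23.0297
(3,1): Delta=1.0000 Bond=-23.0297
(3,2): Delta=1.0000 Bond=-23.0297
(3,3): Delta=1.0000 Bond=-23.0297
V0=49.6476

The replicating-portfolio and risk-neutral prices coincide; use p* = (1.01−0.65)/(1.1−0.65) = 0.8000 for the latter.
At expiry t=4: V(4,0)=-10.4075, V(4,1)=-1.5097, V(4,2)=13.5482, V(4,3)=39.0308, V(4,4)=82.1552
  t=3,j=0: stock 19.7730 → up 21.7503 (V=-1.5097), down 12.8525 (V=-10.4075). Price -3.2567; hedge Δ=1.0000, bond B=-23.0297.
  t=3,j=1: stock 33.4620 → up 36.8082 (V=13.5482), down 21.7503 (V=-1.5097). Price 10.4323; hedge Δ=1.0000, bond B=-23.0297.
  t=3,j=2: stock 56.6280 → up 62.2908 (V=39.0308), down 36.8082 (V=13.5482). Price 33.5983; hedge Δ=1.0000, bond B=-23.0297.
  t=3,j=3: stock 95.8320 → up 105.4152 (V=82.1552), down 62.2908 (V=39.0308). Price 72.8023; hedge Δ=1.0000, bond B=-23.0297.
  t=2,j=0: stock 30.4200 → up 33.4620 (V=10.4323), down 19.7730 (V=-3.2567). Price 7.6183; hedge Δ=1.0000, bond B=-22.8017.
  t=2,j=1: stock 51.4800 → up 56.6280 (V=33.5983), down 33.4620 (V=10.4323). Price 28.6783; hedge Δ=1.0000, bond B=-22.8017.
  t=2,j=2: stock 87.1200 → up 95.8320 (V=72.8023), down 56.6280 (V=33.5983). Price 64.3183; hedge Δ=1.0000, bond B=-22.8017.
  t=1,j=0: stock 46.8000 → up 51.4800 (V=28.6783), down 30.4200 (V=7.6183). Price 24.2241; hedge Δ=1.0000, bond B=-22.5759.
  t=1,j=1: stock 79.2000 → up 87.1200 (V=64.3183), down 51.4800 (V=28.6783). Price 56.6241; hedge Δ=1.0000, bond B=-22.5759.
  t=0,j=0: stock 72.0000 → up 79.2000 (V=56.6241), down 46.8000 (V=24.2241). Price 49.6476; hedge Δ=1.0000, bond B=-22.3524.
Each (Δ,B) replicates both successor values, so the strategy is self-financing and V0 is arbitrage-free.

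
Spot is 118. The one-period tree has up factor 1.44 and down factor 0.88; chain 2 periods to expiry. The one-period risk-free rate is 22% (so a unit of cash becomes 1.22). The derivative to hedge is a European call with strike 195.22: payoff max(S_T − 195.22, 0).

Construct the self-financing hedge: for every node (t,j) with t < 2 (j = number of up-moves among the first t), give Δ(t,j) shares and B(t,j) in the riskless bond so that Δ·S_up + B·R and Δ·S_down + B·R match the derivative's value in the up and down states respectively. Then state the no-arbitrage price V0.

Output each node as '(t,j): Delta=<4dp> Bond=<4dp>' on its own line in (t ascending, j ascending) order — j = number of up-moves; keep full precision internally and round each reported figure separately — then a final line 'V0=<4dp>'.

(0,0): Delta=0.3725 Bond=-31.7075
(1,0): Delta=0.0000 Bond=0.0000
(1,1): Delta=0.5198 Bond=-63.7134
V0=12.2506

No-arbitrage ⇒ martingale measure with p* = (R−d)/(u−d) = 0.6071.
Terminal payoffs: V(2,0)=0.0000, V(2,1)=0.0000, V(2,2)=49.4648
Node (1,0) S=103.8400: V=(p*·0.0000+(1−p*)·0.0000)/1.22=0.0000; Δ=(0.0000−0.0000)/(149.5296−91.3792)=0.0000; B=V−Δ·S=0.0000
Node (1,1) S=169.9200: V=(p*·49.4648+(1−p*)·0.0000)/1.22=24.6166; Δ=(49.4648−0.0000)/(244.6848−149.5296)=0.5198; B=V−Δ·S=-63.7134
Node (0,0) S=118.0000: V=(p*·24.6166+(1−p*)·0.0000)/1.22=12.2506; Δ=(24.6166−0.0000)/(169.9200−103.8400)=0.3725; B=V−Δ·S=-31.7075
Root portfolio cost Δ·118+B reproduces V0=12.2506.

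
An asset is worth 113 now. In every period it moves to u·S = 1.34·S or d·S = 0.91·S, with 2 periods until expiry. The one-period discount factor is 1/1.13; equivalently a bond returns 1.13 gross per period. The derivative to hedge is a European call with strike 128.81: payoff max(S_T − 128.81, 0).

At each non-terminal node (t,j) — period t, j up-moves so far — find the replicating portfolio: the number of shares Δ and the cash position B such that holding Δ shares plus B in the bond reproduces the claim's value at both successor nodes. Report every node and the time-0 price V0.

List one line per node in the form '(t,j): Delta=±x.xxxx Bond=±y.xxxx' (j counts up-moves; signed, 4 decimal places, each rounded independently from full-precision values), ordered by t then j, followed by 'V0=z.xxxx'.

Under the risk-neutral measure, an up-move has probability p* = (R−d)/(u−d) = 0.5116 and values discount at R = 1.13.
Terminal payoffs: V(2,0)=0.0000, V(2,1)=8.9822, V(2,2)=74.0928
Node (1,0) S=102.8300: V=(p*·8.9822+(1−p*)·0.0000)/1.13=4.0669; Δ=(8.9822−0.0000)/(137.7922−93.5753)=0.2031; B=V−Δ·S=-16.8220
Node (1,1) S=151.4200: V=(p*·74.0928+(1−p*)·8.9822)/1.13=37.4288; Δ=(74.0928−8.9822)/(202.9028−137.7922)=1.0000; B=V−Δ·S=-113.9912
Node (0,0) S=113.0000: V=(p*·37.4288+(1−p*)·4.0669)/1.13=18.7042; Δ=(37.4288−4.0669)/(151.4200−102.8300)=0.6866; B=V−Δ·S=-58.8818
Check: Δ(0,0)·S0 + B(0,0) = 18.7042 = V0.

(0,0): Delta=0.6866 Bond=-58.8818
(1,0): Delta=0.2031 Bond=-16.8220
(1,1): Delta=1.0000 Bond=-113.9912
V0=18.7042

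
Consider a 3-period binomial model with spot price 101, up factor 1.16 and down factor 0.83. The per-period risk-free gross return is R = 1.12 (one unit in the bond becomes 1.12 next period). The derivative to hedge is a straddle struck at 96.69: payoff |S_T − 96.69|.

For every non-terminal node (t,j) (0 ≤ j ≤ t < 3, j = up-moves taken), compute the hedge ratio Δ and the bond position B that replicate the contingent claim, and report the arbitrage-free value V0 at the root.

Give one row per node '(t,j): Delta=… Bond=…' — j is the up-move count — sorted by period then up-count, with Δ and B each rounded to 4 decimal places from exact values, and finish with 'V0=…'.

(0,0): Delta=0.8210 Bond=-49.7658
(1,0): Delta=-0.0860 Bond=20.3024
(1,1): Delta=0.9105 Bond=-66.2259
(2,0): Delta=-1.0000 Bond=86.3304
(2,1): Delta=0.0041 Bond=13.9674
(2,2): Delta=1.0000 Bond=-86.3304
V0=33.1578

No-arbitrage ⇒ martingale measure with p* = (R−d)/(u−d) = 0.8788.
Terminal values V(3,·): V(3,0)=38.9395, V(3,1)=15.9785, V(3,2)=16.1116, V(3,3)=60.9605
(2,0): S=69.5789. Δ = (V_up−V_dn)/(S_up−S_dn) = (15.9785−38.9395)/(80.7115−57.7505) = -1.0000. V = [p*·15.9785 + (1−p*)·38.9395]/1.12 = 16.7515. B = V − Δ·S = 86.3304.
(2,1): S=97.2428. Δ = (V_up−V_dn)/(S_up−S_dn) = (16.1116−15.9785)/(112.8016−80.7115) = 0.0041. V = [p*·16.1116 + (1−p*)·15.9785]/1.12 = 14.3710. B = V − Δ·S = 13.9674.
(2,2): S=135.9056. Δ = (V_up−V_dn)/(S_up−S_dn) = (60.9605−16.1116)/(157.6505−112.8016) = 1.0000. V = [p*·60.9605 + (1−p*)·16.1116]/1.12 = 49.5752. B = V − Δ·S = -86.3304.
(1,0): S=83.8300. Δ = (V_up−V_dn)/(S_up−S_dn) = (14.3710−16.7515)/(97.2428−69.5789) = -0.0860. V = [p*·14.3710 + (1−p*)·16.7515]/1.12 = 13.0889. B = V − Δ·S = 20.3024.
(1,1): S=117.1600. Δ = (V_up−V_dn)/(S_up−S_dn) = (49.5752−14.3710)/(135.9056−97.2428) = 0.9105. V = [p*·49.5752 + (1−p*)·14.3710]/1.12 = 40.4536. B = V − Δ·S = -66.2259.
(0,0): S=101.0000. Δ = (V_up−V_dn)/(S_up−S_dn) = (40.4536−13.0889)/(117.1600−83.8300) = 0.8210. V = [p*·40.4536 + (1−p*)·13.0889]/1.12 = 33.1578. B = V − Δ·S = -49.7658.
Each (Δ,B) replicates both successor values, so the strategy is self-financing and V0 is arbitrage-free.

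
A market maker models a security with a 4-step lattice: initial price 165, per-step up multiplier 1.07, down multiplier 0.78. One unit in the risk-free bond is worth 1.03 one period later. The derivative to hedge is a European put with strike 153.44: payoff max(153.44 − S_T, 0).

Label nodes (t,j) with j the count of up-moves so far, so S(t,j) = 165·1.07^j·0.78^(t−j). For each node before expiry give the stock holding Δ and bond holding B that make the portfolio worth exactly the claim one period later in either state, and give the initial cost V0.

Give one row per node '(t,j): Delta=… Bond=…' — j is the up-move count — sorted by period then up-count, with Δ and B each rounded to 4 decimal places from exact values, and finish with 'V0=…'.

(0,0): Delta=-0.2569 Bond=45.8855
(1,0): Delta=-0.9207 Bond=132.6944
(1,1): Delta=-0.1795 Bond=33.5929
(2,0): Delta=-1.0000 Bond=144.6319
(2,1): Delta=-0.9115 Bond=135.4022
(2,2): Delta=-0.0941 Bond=18.4725
(3,0): Delta=-1.0000 Bond=148.9709
(3,1): Delta=-1.0000 Bond=148.9709
(3,2): Delta=-0.9012 Bond=137.9432
(3,3): Delta=0.0000 Bond=0.0000
V0=3.4922

Under the risk-neutral measure, an up-move has probability p* = (R−d)/(u−d) = 0.8621 and values discount at R = 1.03.
Terminal values V(4,·): V(4,0)=92.3652, V(4,1)=69.6578, V(4,2)=38.5081, V(4,3)=0.0000, V(4,4)=0.0000
(3,0): S=78.3011. Δ = (V_up−V_dn)/(S_up−S_dn) = (69.6578−92.3652)/(83.7822−61.0748) = -1.0000. V = [p*·69.6578 + (1−p*)·92.3652]/1.03 = 70.6698. B = V − Δ·S = 148.9709.
(3,1): S=107.4130. Δ = (V_up−V_dn)/(S_up−S_dn) = (38.5081−69.6578)/(114.9319−83.7822) = -1.0000. V = [p*·38.5081 + (1−p*)·69.6578]/1.03 = 41.5579. B = V − Δ·S = 148.9709.
(3,2): S=147.3486. Δ = (V_up−V_dn)/(S_up−S_dn) = (0.0000−38.5081)/(157.6630−114.9319) = -0.9012. V = [p*·0.0000 + (1−p*)·38.5081]/1.03 = 5.1568. B = V − Δ·S = 137.9432.
(3,3): S=202.1321. Δ = (V_up−V_dn)/(S_up−S_dn) = (0.0000−0.0000)/(216.2813−157.6630) = 0.0000. V = [p*·0.0000 + (1−p*)·0.0000]/1.03 = 0.0000. B = V − Δ·S = 0.0000.
(2,0): S=100.3860. Δ = (V_up−V_dn)/(S_up−S_dn) = (41.5579−70.6698)/(107.4130−78.3011) = -1.0000. V = [p*·41.5579 + (1−p*)·70.6698]/1.03 = 44.2459. B = V − Δ·S = 144.6319.
(2,1): S=137.7090. Δ = (V_up−V_dn)/(S_up−S_dn) = (5.1568−41.5579)/(147.3486−107.4130) = -0.9115. V = [p*·5.1568 + (1−p*)·41.5579]/1.03 = 9.8812. B = V − Δ·S = 135.4022.
(2,2): S=188.9085. Δ = (V_up−V_dn)/(S_up−S_dn) = (0.0000−5.1568)/(202.1321−147.3486) = -0.0941. V = [p*·0.0000 + (1−p*)·5.1568]/1.03 = 0.6906. B = V − Δ·S = 18.4725.
(1,0): S=128.7000. Δ = (V_up−V_dn)/(S_up−S_dn) = (9.8812−44.2459)/(137.7090−100.3860) = -0.9207. V = [p*·9.8812 + (1−p*)·44.2459]/1.03 = 14.1953. B = V − Δ·S = 132.6944.
(1,1): S=176.5500. Δ = (V_up−V_dn)/(S_up−S_dn) = (0.6906−9.8812)/(188.9085−137.7090) = -0.1795. V = [p*·0.6906 + (1−p*)·9.8812]/1.03 = 1.9012. B = V − Δ·S = 33.5929.
(0,0): S=165.0000. Δ = (V_up−V_dn)/(S_up−S_dn) = (1.9012−14.1953)/(176.5500−128.7000) = -0.2569. V = [p*·1.9012 + (1−p*)·14.1953]/1.03 = 3.4922. B = V − Δ·S = 45.8855.
Check: Δ(0,0)·S0 + B(0,0) = 3.4922 = V0.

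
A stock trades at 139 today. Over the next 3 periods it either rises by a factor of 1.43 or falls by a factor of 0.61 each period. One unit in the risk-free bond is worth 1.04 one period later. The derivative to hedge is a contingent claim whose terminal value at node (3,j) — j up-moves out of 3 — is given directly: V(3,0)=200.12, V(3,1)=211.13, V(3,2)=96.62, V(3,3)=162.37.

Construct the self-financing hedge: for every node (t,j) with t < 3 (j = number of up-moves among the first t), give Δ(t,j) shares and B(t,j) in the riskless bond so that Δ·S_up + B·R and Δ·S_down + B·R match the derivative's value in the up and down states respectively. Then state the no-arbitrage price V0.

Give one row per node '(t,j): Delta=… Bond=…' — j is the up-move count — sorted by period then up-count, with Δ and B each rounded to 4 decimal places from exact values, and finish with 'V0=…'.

(0,0): Delta=-0.2965 Bond=181.6567
(1,0): Delta=-0.7580 Bond=228.0584
(1,1): Delta=-0.1179 Bond=153.4281
(2,0): Delta=0.2596 Bond=184.5477
(2,1): Delta=-1.1517 Bond=284.9176
(2,2): Delta=0.2821 Bond=45.8735
V0=140.4486

Under the risk-neutral measure, an up-move has probability p* = (R−d)/(u−d) = 0.5244 and values discount at R = 1.04.
Terminal payoffs: V(3,0)=200.1200, V(3,1)=211.1300, V(3,2)=96.6200, V(3,3)=162.3700
(2,0): S=51.7219. Δ = (V_up−V_dn)/(S_up−S_dn) = (211.1300−200.1200)/(73.9623−31.5504) = 0.2596. V = [p*·211.1300 + (1−p*)·200.1200]/1.04 = 197.9746. B = V − Δ·S = 184.5477.
(2,1): S=121.2497. Δ = (V_up−V_dn)/(S_up−S_dn) = (96.6200−211.1300)/(173.3871−73.9623) = -1.1517. V = [p*·96.6200 + (1−p*)·211.1300]/1.04 = 145.2712. B = V − Δ·S = 284.9176.
(2,2): S=284.2411. Δ = (V_up−V_dn)/(S_up−S_dn) = (162.3700−96.6200)/(406.4648−173.3871) = 0.2821. V = [p*·162.3700 + (1−p*)·96.6200]/1.04 = 126.0564. B = V − Δ·S = 45.8735.
(1,0): S=84.7900. Δ = (V_up−V_dn)/(S_up−S_dn) = (145.2712−197.9746)/(121.2497−51.7219) = -0.7580. V = [p*·145.2712 + (1−p*)·197.9746]/1.04 = 163.7860. B = V − Δ·S = 228.0584.
(1,1): S=198.7700. Δ = (V_up−V_dn)/(S_up−S_dn) = (126.0564−145.2712)/(284.2411−121.2497) = -0.1179. V = [p*·126.0564 + (1−p*)·145.2712]/1.04 = 129.9953. B = V − Δ·S = 153.4281.
(0,0): S=139.0000. Δ = (V_up−V_dn)/(S_up−S_dn) = (129.9953−163.7860)/(198.7700−84.7900) = -0.2965. V = [p*·129.9953 + (1−p*)·163.7860]/1.04 = 140.4486. B = V − Δ·S = 181.6567.
Self-financing check: at every node Δ·S+B equals the discounted successor values.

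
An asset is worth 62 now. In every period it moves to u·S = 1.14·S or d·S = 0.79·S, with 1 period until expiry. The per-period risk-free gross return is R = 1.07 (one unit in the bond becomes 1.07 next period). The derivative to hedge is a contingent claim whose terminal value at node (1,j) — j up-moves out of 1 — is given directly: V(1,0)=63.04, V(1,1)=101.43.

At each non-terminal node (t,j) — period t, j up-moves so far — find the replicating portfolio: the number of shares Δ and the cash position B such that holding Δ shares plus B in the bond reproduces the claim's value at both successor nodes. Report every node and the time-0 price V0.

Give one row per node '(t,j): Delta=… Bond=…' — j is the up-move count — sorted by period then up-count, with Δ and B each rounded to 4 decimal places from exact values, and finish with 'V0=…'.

(0,0): Delta=1.7691 Bond=-22.0670
V0=87.6187

Risk-neutral probability p* = (R−d)/(u−d) = (1.07−0.79)/(1.14−0.79) = 0.8000.
Payoff layer (t=1): V(1,0)=63.0400, V(1,1)=101.4300
(0,0): S=62.0000. Δ = (V_up−V_dn)/(S_up−S_dn) = (101.4300−63.0400)/(70.6800−48.9800) = 1.7691. V = [p*·101.4300 + (1−p*)·63.0400]/1.07 = 87.6187. B = V − Δ·S = -22.0670.
Check: Δ(0,0)·S0 + B(0,0) = 87.6187 = V0.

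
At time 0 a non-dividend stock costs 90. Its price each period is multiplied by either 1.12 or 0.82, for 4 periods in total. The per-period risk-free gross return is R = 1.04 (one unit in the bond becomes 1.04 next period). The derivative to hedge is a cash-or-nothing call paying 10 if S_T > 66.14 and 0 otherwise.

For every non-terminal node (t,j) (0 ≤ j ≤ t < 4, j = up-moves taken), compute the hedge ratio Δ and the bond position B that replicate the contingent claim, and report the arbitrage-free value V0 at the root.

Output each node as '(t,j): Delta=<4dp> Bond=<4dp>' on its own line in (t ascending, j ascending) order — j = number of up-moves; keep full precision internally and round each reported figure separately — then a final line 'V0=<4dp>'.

Under the risk-neutral measure, an up-move has probability p* = (R−d)/(u−d) = 0.7333 and values discount at R = 1.04.
Terminal values V(4,·): V(4,0)=0.0000, V(4,1)=0.0000, V(4,2)=10.0000, V(4,3)=10.0000, V(4,4)=10.0000
(3,0): S=49.6231. Δ = (V_up−V_dn)/(S_up−S_dn) = (0.0000−0.0000)/(55.5779−40.6910) = 0.0000. V = [p*·0.0000 + (1−p*)·0.0000]/1.04 = 0.0000. B = V − Δ·S = 0.0000.
(3,1): S=67.7779. Δ = (V_up−V_dn)/(S_up−S_dn) = (10.0000−0.0000)/(75.9113−55.5779) = 0.4918. V = [p*·10.0000 + (1−p*)·0.0000]/1.04 = 7.0513. B = V − Δ·S = -26.2821.
(3,2): S=92.5747. Δ = (V_up−V_dn)/(S_up−S_dn) = (10.0000−10.0000)/(103.6837−75.9113) = 0.0000. V = [p*·10.0000 + (1−p*)·10.0000]/1.04 = 9.6154. B = V − Δ·S = 9.6154.
(3,3): S=126.4435. Δ = (V_up−V_dn)/(S_up−S_dn) = (10.0000−10.0000)/(141.6167−103.6837) = 0.0000. V = [p*·10.0000 + (1−p*)·10.0000]/1.04 = 9.6154. B = V − Δ·S = 9.6154.
(2,0): S=60.5160. Δ = (V_up−V_dn)/(S_up−S_dn) = (7.0513−0.0000)/(67.7779−49.6231) = 0.3884. V = [p*·7.0513 + (1−p*)·0.0000]/1.04 = 4.9721. B = V − Δ·S = -18.5322.
(2,1): S=82.6560. Δ = (V_up−V_dn)/(S_up−S_dn) = (9.6154−7.0513)/(92.5747−67.7779) = 0.1034. V = [p*·9.6154 + (1−p*)·7.0513]/1.04 = 8.5881. B = V − Δ·S = 0.0411.
(2,2): S=112.8960. Δ = (V_up−V_dn)/(S_up−S_dn) = (9.6154−9.6154)/(126.4435−92.5747) = 0.0000. V = [p*·9.6154 + (1−p*)·9.6154]/1.04 = 9.2456. B = V − Δ·S = 9.2456.
(1,0): S=73.8000. Δ = (V_up−V_dn)/(S_up−S_dn) = (8.5881−4.9721)/(82.6560−60.5160) = 0.1633. V = [p*·8.5881 + (1−p*)·4.9721]/1.04 = 7.3306. B = V − Δ·S = -4.7229.
(1,1): S=100.8000. Δ = (V_up−V_dn)/(S_up−S_dn) = (9.2456−8.5881)/(112.8960−82.6560) = 0.0217. V = [p*·9.2456 + (1−p*)·8.5881]/1.04 = 8.7214. B = V − Δ·S = 6.5298.
(0,0): S=90.0000. Δ = (V_up−V_dn)/(S_up−S_dn) = (8.7214−7.3306)/(100.8000−73.8000) = 0.0515. V = [p*·8.7214 + (1−p*)·7.3306]/1.04 = 8.0293. B = V − Δ·S = 3.3934.
Self-financing check: at every node Δ·S+B equals the discounted successor values.

(0,0): Delta=0.0515 Bond=3.3934
(1,0): Delta=0.1633 Bond=-4.7229
(1,1): Delta=0.0217 Bond=6.5298
(2,0): Delta=0.3884 Bond=-18.5322
(2,1): Delta=0.1034 Bond=0.0411
(2,2): Delta=0.0000 Bond=9.2456
(3,0): Delta=0.0000 Bond=0.0000
(3,1): Delta=0.4918 Bond=-26.2821
(3,2): Delta=0.0000 Bond=9.6154
(3,3): Delta=0.0000 Bond=9.6154
V0=8.0293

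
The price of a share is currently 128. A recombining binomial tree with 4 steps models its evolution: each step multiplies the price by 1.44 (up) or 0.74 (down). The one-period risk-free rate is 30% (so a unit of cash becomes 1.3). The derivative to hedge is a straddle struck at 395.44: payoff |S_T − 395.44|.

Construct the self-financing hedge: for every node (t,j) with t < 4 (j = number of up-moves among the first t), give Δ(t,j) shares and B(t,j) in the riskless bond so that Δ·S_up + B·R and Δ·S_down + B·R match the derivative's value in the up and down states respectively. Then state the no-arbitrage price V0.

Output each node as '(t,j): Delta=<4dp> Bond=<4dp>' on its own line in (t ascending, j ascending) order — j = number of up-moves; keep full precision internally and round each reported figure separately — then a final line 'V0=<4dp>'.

(0,0): Delta=-0.1940 Bond=79.7307
(1,0): Delta=-1.0000 Bond=179.9909
(1,1): Delta=-0.0905 Bond=84.5647
(2,0): Delta=-1.0000 Bond=233.9882
(2,1): Delta=-1.0000 Bond=233.9882
(2,2): Delta=0.0264 Bond=78.9206
(3,0): Delta=-1.0000 Bond=304.1846
(3,1): Delta=-1.0000 Bond=304.1846
(3,2): Delta=-1.0000 Bond=304.1846
(3,3): Delta=0.1582 Bond=52.1999
V0=54.8942

The replicating-portfolio and risk-neutral prices coincide; use p* = (1.3−0.74)/(1.44−0.74) = 0.8000 for the latter.
At expiry t=4: V(4,0)=357.0572, V(4,1)=320.7491, V(4,2)=250.0956, V(4,3)=112.6076, V(4,4)=154.9366
  t=3,j=0: stock 51.8687 → up 74.6909 (V=320.7491), down 38.3828 (V=357.0572). Price 252.3159; hedge Δ=-1.0000, bond B=304.1846.
  t=3,j=1: stock 100.9336 → up 145.3444 (V=250.0956), down 74.6909 (V=320.7491). Price 203.2510; hedge Δ=-1.0000, bond B=304.1846.
  t=3,j=2: stock 196.4114 → up 282.8324 (V=112.6076), down 145.3444 (V=250.0956). Price 107.7732; hedge Δ=-1.0000, bond B=304.1846.
  t=3,j=3: stock 382.2060 → up 550.3766 (V=154.9366), down 282.8324 (V=112.6076). Price 112.6698; hedge Δ=0.1582, bond B=52.1999.
  t=2,j=0: stock 70.0928 → up 100.9336 (V=203.2510), down 51.8687 (V=252.3159). Price 163.8954; hedge Δ=-1.0000, bond B=233.9882.
  t=2,j=1: stock 136.3968 → up 196.4114 (V=107.7732), down 100.9336 (V=203.2510). Price 97.5914; hedge Δ=-1.0000, bond B=233.9882.
  t=2,j=2: stock 265.4208 → up 382.2060 (V=112.6698), down 196.4114 (V=107.7732). Price 85.9158; hedge Δ=0.0264, bond B=78.9206.
  t=1,j=0: stock 94.7200 → up 136.3968 (V=97.5914), down 70.0928 (V=163.8954). Price 85.2709; hedge Δ=-1.0000, bond B=179.9909.
  t=1,j=1: stock 184.3200 → up 265.4208 (V=85.9158), down 136.3968 (V=97.5914). Price 67.8853; hedge Δ=-0.0905, bond B=84.5647.
  t=0,j=0: stock 128.0000 → up 184.3200 (V=67.8853), down 94.7200 (V=85.2709). Price 54.8942; hedge Δ=-0.1940, bond B=79.7307.
Self-financing check: at every node Δ·S+B equals the discounted successor values.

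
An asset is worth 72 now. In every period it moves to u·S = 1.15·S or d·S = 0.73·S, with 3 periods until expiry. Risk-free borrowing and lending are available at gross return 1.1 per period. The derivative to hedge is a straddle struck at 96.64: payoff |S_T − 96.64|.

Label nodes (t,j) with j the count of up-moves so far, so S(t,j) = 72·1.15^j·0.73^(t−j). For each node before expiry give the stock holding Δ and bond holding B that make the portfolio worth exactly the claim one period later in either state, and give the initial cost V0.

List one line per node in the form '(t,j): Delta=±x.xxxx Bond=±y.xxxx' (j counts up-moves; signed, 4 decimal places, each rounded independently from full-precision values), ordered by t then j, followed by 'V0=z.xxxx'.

(0,0): Delta=-0.4544 Bond=46.5352
(1,0): Delta=-1.0000 Bond=79.8678
(1,1): Delta=-0.4075 Bond=47.3131
(2,0): Delta=-1.0000 Bond=87.8545
(2,1): Delta=-1.0000 Bond=87.8545
(2,2): Delta=-0.3567 Bond=47.2052
V0=13.8216

The replicating-portfolio and risk-neutral prices coincide; use p* = (1.1−0.73)/(1.15−0.73) = 0.8810 for the latter.
Payoff layer (t=3): V(3,0)=68.6308, V(3,1)=52.5159, V(3,2)=27.1294, V(3,3)=12.8630
Node (2,0) S=38.3688: V=(p*·52.5159+(1−p*)·68.6308)/1.1=49.4857; Δ=(52.5159−68.6308)/(44.1241−28.0092)=-1.0000; B=V−Δ·S=87.8545
Node (2,1) S=60.4440: V=(p*·27.1294+(1−p*)·52.5159)/1.1=27.4105; Δ=(27.1294−52.5159)/(69.5106−44.1241)=-1.0000; B=V−Δ·S=87.8545
Node (2,2) S=95.2200: V=(p*·12.8630+(1−p*)·27.1294)/1.1=13.2376; Δ=(12.8630−27.1294)/(109.5030−69.5106)=-0.3567; B=V−Δ·S=47.2052
Node (1,0) S=52.5600: V=(p*·27.4105+(1−p*)·49.4857)/1.1=27.3078; Δ=(27.4105−49.4857)/(60.4440−38.3688)=-1.0000; B=V−Δ·S=79.8678
Node (1,1) S=82.8000: V=(p*·13.2376+(1−p*)·27.4105)/1.1=13.5681; Δ=(13.2376−27.4105)/(95.2200−60.4440)=-0.4075; B=V−Δ·S=47.3131
Node (0,0) S=72.0000: V=(p*·13.5681+(1−p*)·27.3078)/1.1=13.8216; Δ=(13.5681−27.3078)/(82.8000−52.5600)=-0.4544; B=V−Δ·S=46.5352
Root portfolio cost Δ·72+B reproduces V0=13.8216.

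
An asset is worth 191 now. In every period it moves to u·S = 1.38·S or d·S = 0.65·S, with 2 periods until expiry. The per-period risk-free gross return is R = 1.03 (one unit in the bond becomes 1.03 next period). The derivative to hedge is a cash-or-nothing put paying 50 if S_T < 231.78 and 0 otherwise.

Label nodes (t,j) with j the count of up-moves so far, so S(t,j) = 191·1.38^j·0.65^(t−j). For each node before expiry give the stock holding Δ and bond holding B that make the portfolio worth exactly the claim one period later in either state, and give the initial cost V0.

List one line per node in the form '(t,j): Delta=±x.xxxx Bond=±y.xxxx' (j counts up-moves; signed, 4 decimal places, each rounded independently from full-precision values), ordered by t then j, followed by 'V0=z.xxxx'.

The replicating-portfolio and risk-neutral prices coincide; use p* = (1.03−0.65)/(1.38−0.65) = 0.5205 for the latter.
At expiry t=2: V(2,0)=50.0000, V(2,1)=50.0000, V(2,2)=0.0000
(1,0): S=124.1500. Δ = (V_up−V_dn)/(S_up−S_dn) = (50.0000−50.0000)/(171.3270−80.6975) = 0.0000. V = [p*·50.0000 + (1−p*)·50.0000]/1.03 = 48.5437. B = V − Δ·S = 48.5437.
(1,1): S=263.5800. Δ = (V_up−V_dn)/(S_up−S_dn) = (0.0000−50.0000)/(363.7404−171.3270) = -0.2599. V = [p*·0.0000 + (1−p*)·50.0000]/1.03 = 23.2744. B = V − Δ·S = 91.7675.
(0,0): S=191.0000. Δ = (V_up−V_dn)/(S_up−S_dn) = (23.2744−48.5437)/(263.5800−124.1500) = -0.1812. V = [p*·23.2744 + (1−p*)·48.5437]/1.03 = 34.3590. B = V − Δ·S = 68.9745.
Each (Δ,B) replicates both successor values, so the strategy is self-financing and V0 is arbitrage-free.

(0,0): Delta=-0.1812 Bond=68.9745
(1,0): Delta=0.0000 Bond=48.5437
(1,1): Delta=-0.2599 Bond=91.7675
V0=34.3590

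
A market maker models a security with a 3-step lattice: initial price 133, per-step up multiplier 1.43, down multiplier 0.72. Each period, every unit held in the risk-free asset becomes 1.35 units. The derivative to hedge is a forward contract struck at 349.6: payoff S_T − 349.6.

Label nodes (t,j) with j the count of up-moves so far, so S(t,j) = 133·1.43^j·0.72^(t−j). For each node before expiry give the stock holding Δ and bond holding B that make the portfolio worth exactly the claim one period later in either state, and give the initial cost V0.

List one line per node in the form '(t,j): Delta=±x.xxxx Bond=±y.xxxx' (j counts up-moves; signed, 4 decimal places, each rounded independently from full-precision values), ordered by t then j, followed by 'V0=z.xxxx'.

The replicating-portfolio and risk-neutral prices coincide; use p* = (1.35−0.72)/(1.43−0.72) = 0.8873 for the latter.
Terminal payoffs: V(3,0)=-299.9580, V(3,1)=-251.0055, V(3,2)=-153.7804, V(3,3)=39.3195
Node (2,0) S=68.9472: V=(p*·-251.0055+(1−p*)·-299.9580)/1.35=-190.0158; Δ=(-251.0055−-299.9580)/(98.5945−49.6420)=1.0000; B=V−Δ·S=-258.9630
Node (2,1) S=136.9368: V=(p*·-153.7804+(1−p*)·-251.0055)/1.35=-122.0262; Δ=(-153.7804−-251.0055)/(195.8196−98.5945)=1.0000; B=V−Δ·S=-258.9630
Node (2,2) S=271.9717: V=(p*·39.3195+(1−p*)·-153.7804)/1.35=13.0087; Δ=(39.3195−-153.7804)/(388.9195−195.8196)=1.0000; B=V−Δ·S=-258.9630
Node (1,0) S=95.7600: V=(p*·-122.0262+(1−p*)·-190.0158)/1.35=-96.0644; Δ=(-122.0262−-190.0158)/(136.9368−68.9472)=1.0000; B=V−Δ·S=-191.8244
Node (1,1) S=190.1900: V=(p*·13.0087+(1−p*)·-122.0262)/1.35=-1.6344; Δ=(13.0087−-122.0262)/(271.9717−136.9368)=1.0000; B=V−Δ·S=-191.8244
Node (0,0) S=133.0000: V=(p*·-1.6344+(1−p*)·-96.0644)/1.35=-9.0922; Δ=(-1.6344−-96.0644)/(190.1900−95.7600)=1.0000; B=V−Δ·S=-142.0922
Root portfolio cost Δ·133+B reproduces V0=-9.0922.

(0,0): Delta=1.0000 Bond=-142.0922
(1,0): Delta=1.0000 Bond=-191.8244
(1,1): Delta=1.0000 Bond=-191.8244
(2,0): Delta=1.0000 Bond=-258.9630
(2,1): Delta=1.0000 Bond=-258.9630
(2,2): Delta=1.0000 Bond=-258.9630
V0=-9.0922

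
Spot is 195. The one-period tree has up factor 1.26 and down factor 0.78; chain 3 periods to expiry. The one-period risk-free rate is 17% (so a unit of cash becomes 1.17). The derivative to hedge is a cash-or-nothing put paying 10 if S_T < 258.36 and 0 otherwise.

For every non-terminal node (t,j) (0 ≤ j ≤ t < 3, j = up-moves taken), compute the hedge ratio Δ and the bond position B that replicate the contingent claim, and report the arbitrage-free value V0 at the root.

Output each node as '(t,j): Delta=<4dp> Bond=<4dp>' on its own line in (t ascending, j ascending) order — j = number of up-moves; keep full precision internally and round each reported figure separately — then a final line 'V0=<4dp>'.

Under the risk-neutral measure, an up-move has probability p* = (R−d)/(u−d) = 0.8125 and values discount at R = 1.17.
At expiry t=3: V(3,0)=10.0000, V(3,1)=10.0000, V(3,2)=10.0000, V(3,3)=0.0000
  t=2,j=0: stock 118.6380 → up 149.4839 (V=10.0000), down 92.5376 (V=10.0000). Price 8.5470; hedge Δ=0.0000, bond B=8.5470.
  t=2,j=1: stock 191.6460 → up 241.4740 (V=10.0000), down 149.4839 (V=10.0000). Price 8.5470; hedge Δ=0.0000, bond B=8.5470.
  t=2,j=2: stock 309.5820 → up 390.0733 (V=0.0000), down 241.4740 (V=10.0000). Price 1.6026; hedge Δ=-0.0673, bond B=22.4359.
  t=1,j=0: stock 152.1000 → up 191.6460 (V=8.5470), down 118.6380 (V=8.5470). Price 7.3051; hedge Δ=0.0000, bond B=7.3051.
  t=1,j=1: stock 245.7000 → up 309.5820 (V=1.6026), down 191.6460 (V=8.5470). Price 2.4826; hedge Δ=-0.0589, bond B=16.9502.
  t=0,j=0: stock 195.0000 → up 245.7000 (V=2.4826), down 152.1000 (V=7.3051). Price 2.8947; hedge Δ=-0.0515, bond B=12.9417.
Root portfolio cost Δ·195+B reproduces V0=2.8947.

(0,0): Delta=-0.0515 Bond=12.9417
(1,0): Delta=0.0000 Bond=7.3051
(1,1): Delta=-0.0589 Bond=16.9502
(2,0): Delta=0.0000 Bond=8.5470
(2,1): Delta=0.0000 Bond=8.5470
(2,2): Delta=-0.0673 Bond=22.4359
V0=2.8947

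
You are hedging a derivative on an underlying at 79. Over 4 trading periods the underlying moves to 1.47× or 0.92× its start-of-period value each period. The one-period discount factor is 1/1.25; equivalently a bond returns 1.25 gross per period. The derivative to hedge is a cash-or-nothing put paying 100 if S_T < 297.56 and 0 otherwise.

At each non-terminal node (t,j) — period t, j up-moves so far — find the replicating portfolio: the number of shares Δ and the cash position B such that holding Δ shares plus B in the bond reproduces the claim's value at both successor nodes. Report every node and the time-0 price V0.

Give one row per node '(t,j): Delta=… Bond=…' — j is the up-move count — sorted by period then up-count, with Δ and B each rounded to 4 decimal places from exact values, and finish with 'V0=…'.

(0,0): Delta=-0.2545 Bond=55.7592
(1,0): Delta=0.0000 Bond=51.2000
(1,1): Delta=-0.3607 Bond=82.0317
(2,0): Delta=0.0000 Bond=64.0000
(2,1): Delta=0.0000 Bond=64.0000
(2,2): Delta=-0.5112 Bond=128.2327
(3,0): Delta=0.0000 Bond=80.0000
(3,1): Delta=0.0000 Bond=80.0000
(3,2): Delta=0.0000 Bond=80.0000
(3,3): Delta=-0.7245 Bond=213.8182
V0=35.6516

The replicating-portfolio and risk-neutral prices coincide; use p* = (1.25−0.92)/(1.47−0.92) = 0.6000 for the latter.
Terminal payoffs: V(4,0)=100.0000, V(4,1)=100.0000, V(4,2)=100.0000, V(4,3)=100.0000, V(4,4)=0.0000
  t=3,j=0: stock 61.5164 → up 90.4290 (V=100.0000), down 56.5950 (V=100.0000). Price 80.0000; hedge Δ=0.0000, bond B=80.0000.
  t=3,j=1: stock 98.2924 → up 144.4899 (V=100.0000), down 90.4290 (V=100.0000). Price 80.0000; hedge Δ=0.0000, bond B=80.0000.
  t=3,j=2: stock 157.0542 → up 230.8697 (V=100.0000), down 144.4899 (V=100.0000). Price 80.0000; hedge Δ=0.0000, bond B=80.0000.
  t=3,j=3: stock 250.9453 → up 368.8896 (V=0.0000), down 230.8697 (V=100.0000). Price 32.0000; hedge Δ=-0.7245, bond B=213.8182.
  t=2,j=0: stock 66.8656 → up 98.2924 (V=80.0000), down 61.5164 (V=80.0000). Price 64.0000; hedge Δ=0.0000, bond B=64.0000.
  t=2,j=1: stock 106.8396 → up 157.0542 (V=80.0000), down 98.2924 (V=80.0000). Price 64.0000; hedge Δ=0.0000, bond B=64.0000.
  t=2,j=2: stock 170.7111 → up 250.9453 (V=32.0000), down 157.0542 (V=80.0000). Price 40.9600; hedge Δ=-0.5112, bond B=128.2327.
  t=1,j=0: stock 72.6800 → up 106.8396 (V=64.0000), down 66.8656 (V=64.0000). Price 51.2000; hedge Δ=0.0000, bond B=51.2000.
  t=1,j=1: stock 116.1300 → up 170.7111 (V=40.9600), down 106.8396 (V=64.0000). Price 40.1408; hedge Δ=-0.3607, bond B=82.0317.
  t=0,j=0: stock 79.0000 → up 116.1300 (V=40.1408), down 72.6800 (V=51.2000). Price 35.6516; hedge Δ=-0.2545, bond B=55.7592.
Self-financing check: at every node Δ·S+B equals the discounted successor values.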